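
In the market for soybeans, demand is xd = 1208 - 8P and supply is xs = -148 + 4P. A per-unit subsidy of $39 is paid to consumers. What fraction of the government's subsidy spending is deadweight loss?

Pre-subsidy: 1208 - 8P = -148 + 4P gives P* = 113, x* = 304.
With the rebate, buyers effectively pay Pb = Ps − 39, where Ps is the price sellers receive.
Demand in terms of Ps becomes xd = 1208 − 8(Ps − 39) = 1520 - 8Ps. Setting this equal to supply: 1520 - 8Ps = -148 + 4Ps, so Ps = 139.
Buyers pay Pb = 139 − 39 = 100; x' = -148 + 4·139 = 408.
ΔCS = ½(304 + 408)(113 − 100) = 4628; ΔPS = ½(304 + 408)(139 − 113) = 9256.
Government spending = 39 × 408 = 15912.
DWL = ½ × 39 × (408 − 304) = 2028; fraction = 2028 / 15912 = 13/102.

DWL / government spending = 13/102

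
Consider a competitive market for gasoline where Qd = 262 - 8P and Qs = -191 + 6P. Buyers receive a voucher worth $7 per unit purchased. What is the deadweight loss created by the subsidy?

Deadweight loss = $84

Pre-subsidy: 262 - 8P = -191 + 6P gives P* = 453/14, Q* = 22/7.
With the rebate, buyers effectively pay Pb = Ps − 7, where Ps is the price sellers receive.
Demand in terms of Ps becomes Qd = 262 − 8(Ps − 7) = 318 - 8Ps. Setting this equal to supply: 318 - 8Ps = -191 + 6Ps, so Ps = 509/14.
Buyers pay Pb = 509/14 − 7 = 411/14; Q' = -191 + 6·(509/14) = 190/7.
The subsidy expands output by 190/7 − 22/7 = 24 past the efficient level; on those units the gap between marginal cost and willingness to pay runs from 0 up to 7.
DWL = ½ × 7 × 24 = 84.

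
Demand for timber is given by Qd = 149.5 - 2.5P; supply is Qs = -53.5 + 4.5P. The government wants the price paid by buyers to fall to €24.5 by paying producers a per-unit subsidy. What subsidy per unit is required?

Required subsidy s = €7 per unit

At a buyer price of 24.5, quantity demanded is 149.5 − 2.5·24.5 = 88.25.
Sellers supply 88.25 only when they receive Ps with -53.5 + 4.5·Ps = 88.25, i.e. Ps = 31.5.
s = Ps − Pb = 31.5 − 24.5 = 7.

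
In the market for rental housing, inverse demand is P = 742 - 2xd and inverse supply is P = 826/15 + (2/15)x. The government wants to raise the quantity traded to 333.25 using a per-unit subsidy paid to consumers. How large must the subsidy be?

Required subsidy s = 24 per unit

At x = 333.25, from the demand curve buyers pay Pb = 742 − 2·333.25 = 75.5; from the supply curve sellers need Ps = 826/15 + (2/15)·333.25 = 99.5.
The subsidy must fill the gap: s = Ps − Pb = 99.5 − 75.5 = 24.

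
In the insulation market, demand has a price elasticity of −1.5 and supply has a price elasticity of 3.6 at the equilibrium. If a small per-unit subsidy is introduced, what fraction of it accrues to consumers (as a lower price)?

Consumer share = 12/17

For a small subsidy around the equilibrium, the benefit split depends on the relative slopes, which at a point are proportional to the elasticities.
Buyer share = εs/(εs + |εd|) = 3.6/(3.6 + 1.5) = 12/17; seller share = |εd|/(εs + |εd|) = 5/17.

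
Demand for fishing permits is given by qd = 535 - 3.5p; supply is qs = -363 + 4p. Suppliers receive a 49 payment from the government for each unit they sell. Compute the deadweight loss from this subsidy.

Deadweight loss = 33614/15

Pre-subsidy: 535 - 3.5p = -363 + 4p gives p* = 1796/15, q* = 1739/15.
With the subsidy, sellers receive ps = pb + 49 for each unit, where pb is the price buyers pay.
Supply in terms of pb becomes qs = -363 + 4(pb + 49) = -167 + 4pb. Setting this equal to demand: 535 - 3.5pb = -167 + 4pb, so pb = 93.6.
Sellers receive ps = 93.6 + 49 = 142.6; q' = 535 − 3.5·93.6 = 207.4.
The subsidy expands output by 207.4 − 1739/15 = 1372/15 past the efficient level; on those units the gap between marginal cost and willingness to pay runs from 0 up to 49.
DWL = ½ × 49 × 1372/15 = 33614/15.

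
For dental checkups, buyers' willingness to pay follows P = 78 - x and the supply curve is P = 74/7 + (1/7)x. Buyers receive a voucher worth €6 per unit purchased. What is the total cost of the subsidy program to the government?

Pre-subsidy: 78 - x = 74/7 + (1/7)x gives x* = 59 and P* = 19.
With the rebate, buyers effectively pay Pb = Ps − 6, where Ps is the price sellers receive.
On the curves, Pb = 78 - x and Ps = 74/7 + (1/7)x; the wedge Ps − Pb = 6 gives 74/7 + (1/7)x − (78 - x) = 6, so x' = 64.25.
Then Pb = 78 − 1·64.25 = 13.75 and Ps = 74/7 + (1/7)·64.25 = 19.75.
Government outlay = subsidy × quantity = 6 × 64.25 = 385.5.

Government cost = €385.5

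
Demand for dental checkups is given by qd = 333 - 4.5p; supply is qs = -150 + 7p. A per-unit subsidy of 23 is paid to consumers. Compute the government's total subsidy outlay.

Government cost = 4761

Pre-subsidy: 333 - 4.5p = -150 + 7p gives p* = 42, q* = 144.
With the rebate, buyers effectively pay pb = ps − 23, where ps is the price sellers receive.
Demand in terms of ps becomes qd = 333 − 4.5(ps − 23) = 436.5 - 4.5ps. Setting this equal to supply: 436.5 - 4.5ps = -150 + 7ps, so ps = 51.
Buyers pay pb = 51 − 23 = 28; q' = -150 + 7·51 = 207.
Government outlay = subsidy × quantity = 23 × 207 = 4761.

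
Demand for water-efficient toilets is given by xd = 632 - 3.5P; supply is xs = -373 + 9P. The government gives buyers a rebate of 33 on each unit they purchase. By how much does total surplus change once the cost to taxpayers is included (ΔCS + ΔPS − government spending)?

Pre-subsidy: 632 - 3.5P = -373 + 9P gives P* = 80.4, x* = 350.6.
With the rebate, buyers effectively pay Pb = Ps − 33, where Ps is the price sellers receive.
Demand in terms of Ps becomes xd = 632 − 3.5(Ps − 33) = 747.5 - 3.5Ps. Setting this equal to supply: 747.5 - 3.5Ps = -373 + 9Ps, so Ps = 89.64.
Buyers pay Pb = 89.64 − 33 = 56.64; x' = -373 + 9·89.64 = 433.76.
ΔCS = ½(350.6 + 433.76)(80.4 − 56.64) = 9318.1968; ΔPS = ½(350.6 + 433.76)(89.64 − 80.4) = 3623.7432.
Government spending = 33 × 433.76 = 14314.08.
Net change = 9318.1968 + 3623.7432 − 14314.08 = -1372.14. The loss equals the DWL triangle ½·33·83.16.

Net change in total surplus = -1372.14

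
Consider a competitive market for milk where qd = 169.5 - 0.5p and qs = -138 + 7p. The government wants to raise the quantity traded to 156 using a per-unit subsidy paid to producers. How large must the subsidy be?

Required subsidy s = 15 per unit

At q = 156, invert demand for the buyer price: pb = (169.5 − 156)/0.5 = 27; invert supply for the seller price: ps = (156 − (-138))/7 = 42.
The subsidy must fill the gap: s = ps − pb = 42 − 27 = 15.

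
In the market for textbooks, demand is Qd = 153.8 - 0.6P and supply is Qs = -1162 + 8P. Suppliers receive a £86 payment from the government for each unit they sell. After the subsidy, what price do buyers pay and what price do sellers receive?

Buyers pay £73; sellers receive £159

Pre-subsidy: 153.8 - 0.6P = -1162 + 8P gives P* = 153, Q* = 62.
With the subsidy, sellers receive Ps = Pb + 86 for each unit, where Pb is the price buyers pay.
Supply in terms of Pb becomes Qs = -1162 + 8(Pb + 86) = -474 + 8Pb. Setting this equal to demand: 153.8 - 0.6Pb = -474 + 8Pb, so Pb = 73.
Sellers receive Ps = 73 + 86 = 159; Q' = 153.8 − 0.6·73 = 110.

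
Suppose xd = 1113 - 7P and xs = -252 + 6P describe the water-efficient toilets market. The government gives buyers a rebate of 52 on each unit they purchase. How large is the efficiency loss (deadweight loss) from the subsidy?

Pre-subsidy: 1113 - 7P = -252 + 6P gives P* = 105, x* = 378.
With the rebate, buyers effectively pay Pb = Ps − 52, where Ps is the price sellers receive.
Demand in terms of Ps becomes xd = 1113 − 7(Ps − 52) = 1477 - 7Ps. Setting this equal to supply: 1477 - 7Ps = -252 + 6Ps, so Ps = 133.
Buyers pay Pb = 133 − 52 = 81; x' = -252 + 6·133 = 546.
The subsidy expands output by 546 − 378 = 168 past the efficient level; on those units the gap between marginal cost and willingness to pay runs from 0 up to 52.
DWL = ½ × 52 × 168 = 4368.

Deadweight loss = 4368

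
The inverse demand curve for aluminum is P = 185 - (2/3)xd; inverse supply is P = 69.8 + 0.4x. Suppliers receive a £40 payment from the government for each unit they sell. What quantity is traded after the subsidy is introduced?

x' = 145.5

Pre-subsidy: 185 - (2/3)x = 69.8 + 0.4x gives x* = 108 and P* = 113.
With the subsidy, sellers receive Ps = Pb + 40 for each unit, where Pb is the price buyers pay.
On the curves, Pb = 185 - (2/3)x and Ps = 69.8 + 0.4x; the wedge Ps − Pb = 40 gives 69.8 + 0.4x − (185 - (2/3)x) = 40, so x' = 145.5.
Then Pb = 185 − (2/3)·145.5 = 88 and Ps = 69.8 + 0.4·145.5 = 128.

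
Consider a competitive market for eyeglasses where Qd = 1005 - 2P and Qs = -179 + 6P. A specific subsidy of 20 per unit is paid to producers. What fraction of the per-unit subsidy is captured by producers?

Pre-subsidy: 1005 - 2P = -179 + 6P gives P* = 148, Q* = 709.
With the subsidy, sellers receive Ps = Pb + 20 for each unit, where Pb is the price buyers pay.
Supply in terms of Pb becomes Qs = -179 + 6(Pb + 20) = -59 + 6Pb. Setting this equal to demand: 1005 - 2Pb = -59 + 6Pb, so Pb = 133.
Sellers receive Ps = 133 + 20 = 153; Q' = 1005 − 2·133 = 739.
Buyers' price falls by P* − Pb = 148 − 133 = 15; sellers' price rises by Ps − P* = 153 − 148 = 5.
So producers capture 5/20 = 0.25 of each unit of subsidy.

Producer share = 0.25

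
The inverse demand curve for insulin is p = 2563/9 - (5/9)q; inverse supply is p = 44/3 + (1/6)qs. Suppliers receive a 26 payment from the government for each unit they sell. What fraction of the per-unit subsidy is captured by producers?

Producer share = 3/13

Pre-subsidy: 2563/9 - (5/9)q = 44/3 + (1/6)q gives q* = 374 and p* = 77.
With the subsidy, sellers receive ps = pb + 26 for each unit, where pb is the price buyers pay.
On the curves, pb = 2563/9 - (5/9)q and ps = 44/3 + (1/6)q; the wedge ps − pb = 26 gives 44/3 + (1/6)q − (2563/9 - (5/9)q) = 26, so q' = 410.
Then pb = 2563/9 − (5/9)·410 = 57 and ps = 44/3 + (1/6)·410 = 83.
Buyers' price falls by p* − pb = 77 − 57 = 20; sellers' price rises by ps − p* = 83 − 77 = 6.
So producers capture 6/26 = 3/13 of each unit of subsidy.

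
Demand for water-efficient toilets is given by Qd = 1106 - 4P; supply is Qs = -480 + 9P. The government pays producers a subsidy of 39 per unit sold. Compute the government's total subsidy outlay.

Pre-subsidy: 1106 - 4P = -480 + 9P gives P* = 122, Q* = 618.
With the subsidy, sellers receive Ps = Pb + 39 for each unit, where Pb is the price buyers pay.
Supply in terms of Pb becomes Qs = -480 + 9(Pb + 39) = -129 + 9Pb. Setting this equal to demand: 1106 - 4Pb = -129 + 9Pb, so Pb = 95.
Sellers receive Ps = 95 + 39 = 134; Q' = 1106 − 4·95 = 726.
Government outlay = subsidy × quantity = 39 × 726 = 28314.

Government cost = 28314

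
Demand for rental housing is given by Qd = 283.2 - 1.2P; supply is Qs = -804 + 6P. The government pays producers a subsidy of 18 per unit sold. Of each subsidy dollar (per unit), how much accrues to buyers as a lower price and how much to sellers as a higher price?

Pre-subsidy: 283.2 - 1.2P = -804 + 6P gives P* = 151, Q* = 102.
With the subsidy, sellers receive Ps = Pb + 18 for each unit, where Pb is the price buyers pay.
Supply in terms of Pb becomes Qs = -804 + 6(Pb + 18) = -696 + 6Pb. Setting this equal to demand: 283.2 - 1.2Pb = -696 + 6Pb, so Pb = 136.
Sellers receive Ps = 136 + 18 = 154; Q' = 283.2 − 1.2·136 = 120.
Buyers' price falls by P* − Pb = 151 − 136 = 15; sellers' price rises by Ps − P* = 154 − 151 = 3.

Buyers gain 15 per unit; sellers gain 3 per unit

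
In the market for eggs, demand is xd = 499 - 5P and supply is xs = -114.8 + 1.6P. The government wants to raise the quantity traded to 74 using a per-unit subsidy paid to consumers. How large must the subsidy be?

At x = 74, invert demand for the buyer price: Pb = (499 − 74)/5 = 85; invert supply for the seller price: Ps = (74 − (-114.8))/1.6 = 118.
The subsidy must fill the gap: s = Ps − Pb = 118 − 85 = 33.

Required subsidy s = 33 per unit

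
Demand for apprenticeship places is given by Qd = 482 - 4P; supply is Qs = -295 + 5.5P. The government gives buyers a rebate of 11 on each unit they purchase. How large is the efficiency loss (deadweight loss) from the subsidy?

Deadweight loss = 2662/19

Pre-subsidy: 482 - 4P = -295 + 5.5P gives P* = 1554/19, Q* = 2942/19.
With the rebate, buyers effectively pay Pb = Ps − 11, where Ps is the price sellers receive.
Demand in terms of Ps becomes Qd = 482 − 4(Ps − 11) = 526 - 4Ps. Setting this equal to supply: 526 - 4Ps = -295 + 5.5Ps, so Ps = 1642/19.
Buyers pay Pb = 1642/19 − 11 = 1433/19; Q' = -295 + 5.5·(1642/19) = 3426/19.
The subsidy expands output by 3426/19 − 2942/19 = 484/19 past the efficient level; on those units the gap between marginal cost and willingness to pay runs from 0 up to 11.
DWL = ½ × 11 × 484/19 = 2662/19.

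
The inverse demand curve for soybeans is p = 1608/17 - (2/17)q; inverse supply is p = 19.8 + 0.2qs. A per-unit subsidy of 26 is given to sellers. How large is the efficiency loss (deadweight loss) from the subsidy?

Pre-subsidy: 1608/17 - (2/17)q = 19.8 + 0.2q gives q* = 2119/9 and p* = 602/9.
With the subsidy, sellers receive ps = pb + 26 for each unit, where pb is the price buyers pay.
On the curves, pb = 1608/17 - (2/17)q and ps = 19.8 + 0.2q; the wedge ps − pb = 26 gives 19.8 + 0.2q − (1608/17 - (2/17)q) = 26, so q' = 8567/27.
Then pb = 1608/17 − (2/17)·(8567/27) = 1546/27 and ps = 19.8 + 0.2·(8567/27) = 2248/27.
The subsidy expands output by 8567/27 − 2119/9 = 2210/27 past the efficient level; on those units the gap between marginal cost and willingness to pay runs from 0 up to 26.
DWL = ½ × 26 × 2210/27 = 28730/27.

Deadweight loss = 28730/27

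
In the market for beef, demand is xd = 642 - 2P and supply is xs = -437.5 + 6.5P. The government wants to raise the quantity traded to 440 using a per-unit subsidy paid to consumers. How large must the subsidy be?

Required subsidy s = 34 per unit

At x = 440, invert demand for the buyer price: Pb = (642 − 440)/2 = 101; invert supply for the seller price: Ps = (440 − (-437.5))/6.5 = 135.
The subsidy must fill the gap: s = Ps − Pb = 135 − 101 = 34.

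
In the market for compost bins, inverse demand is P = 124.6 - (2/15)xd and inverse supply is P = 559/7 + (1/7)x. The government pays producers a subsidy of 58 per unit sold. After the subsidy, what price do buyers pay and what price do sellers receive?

Buyers pay 75; sellers receive 133

Pre-subsidy: 124.6 - (2/15)x = 559/7 + (1/7)x gives x* = 162 and P* = 103.
With the subsidy, sellers receive Ps = Pb + 58 for each unit, where Pb is the price buyers pay.
On the curves, Pb = 124.6 - (2/15)x and Ps = 559/7 + (1/7)x; the wedge Ps − Pb = 58 gives 559/7 + (1/7)x − (124.6 - (2/15)x) = 58, so x' = 372.
Then Pb = 124.6 − (2/15)·372 = 75 and Ps = 559/7 + (1/7)·372 = 133.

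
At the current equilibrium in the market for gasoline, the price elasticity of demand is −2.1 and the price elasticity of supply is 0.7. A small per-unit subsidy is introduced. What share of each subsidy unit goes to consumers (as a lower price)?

Consumer share = 0.25

For a small subsidy around the equilibrium, the benefit split depends on the relative slopes, which at a point are proportional to the elasticities.
Buyer share = εs/(εs + |εd|) = 0.7/(0.7 + 2.1) = 0.25; seller share = |εd|/(εs + |εd|) = 0.75.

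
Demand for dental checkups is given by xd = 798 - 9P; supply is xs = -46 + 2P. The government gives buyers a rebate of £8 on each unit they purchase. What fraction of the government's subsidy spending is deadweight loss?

DWL / government spending = 12/221

Pre-subsidy: 798 - 9P = -46 + 2P gives P* = 844/11, x* = 1182/11.
With the rebate, buyers effectively pay Pb = Ps − 8, where Ps is the price sellers receive.
Demand in terms of Ps becomes xd = 798 − 9(Ps − 8) = 870 - 9Ps. Setting this equal to supply: 870 - 9Ps = -46 + 2Ps, so Ps = 916/11.
Buyers pay Pb = 916/11 − 8 = 828/11; x' = -46 + 2·(916/11) = 1326/11.
ΔCS = ½(1182/11 + 1326/11)(844/11 − 828/11) = 1824/11; ΔPS = ½(1182/11 + 1326/11)(916/11 − 844/11) = 8208/11.
Government spending = 8 × 1326/11 = 10608/11.
DWL = ½ × 8 × (1326/11 − 1182/11) = 576/11; fraction = (576/11) / (10608/11) = 12/221.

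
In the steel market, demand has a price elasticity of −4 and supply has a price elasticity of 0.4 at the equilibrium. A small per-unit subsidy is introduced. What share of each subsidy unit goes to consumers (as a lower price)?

Consumer share = 1/11

For a small subsidy around the equilibrium, the benefit split depends on the relative slopes, which at a point are proportional to the elasticities.
Buyer share = εs/(εs + |εd|) = 0.4/(0.4 + 4) = 1/11; seller share = |εd|/(εs + |εd|) = 10/11.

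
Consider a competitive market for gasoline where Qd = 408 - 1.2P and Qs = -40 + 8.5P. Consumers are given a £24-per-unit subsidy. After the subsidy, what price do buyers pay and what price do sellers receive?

Pre-subsidy: 408 - 1.2P = -40 + 8.5P gives P* = 4480/97, Q* = 34200/97.
With the rebate, buyers effectively pay Pb = Ps − 24, where Ps is the price sellers receive.
Demand in terms of Ps becomes Qd = 408 − 1.2(Ps − 24) = 436.8 - 1.2Ps. Setting this equal to supply: 436.8 - 1.2Ps = -40 + 8.5Ps, so Ps = 4768/97.
Buyers pay Pb = 4768/97 − 24 = 2440/97; Q' = -40 + 8.5·(4768/97) = 36648/97.

Buyers pay 2440/97; sellers receive 4768/97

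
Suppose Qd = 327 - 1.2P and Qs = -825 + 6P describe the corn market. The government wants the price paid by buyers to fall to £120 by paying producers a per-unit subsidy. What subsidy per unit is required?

Required subsidy s = £48 per unit

At a buyer price of 120, quantity demanded is 327 − 1.2·120 = 183.
Sellers supply 183 only when they receive Ps with -825 + 6·Ps = 183, i.e. Ps = 168.
s = Ps − Pb = 168 − 120 = 48.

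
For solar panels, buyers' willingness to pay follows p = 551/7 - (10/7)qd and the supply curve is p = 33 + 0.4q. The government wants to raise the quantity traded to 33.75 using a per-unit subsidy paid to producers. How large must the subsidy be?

At q = 33.75, from the demand curve buyers pay pb = 551/7 − (10/7)·33.75 = 30.5; from the supply curve sellers need ps = 33 + 0.4·33.75 = 46.5.
The subsidy must fill the gap: s = ps − pb = 46.5 − 30.5 = 16.

Required subsidy s = 16 per unit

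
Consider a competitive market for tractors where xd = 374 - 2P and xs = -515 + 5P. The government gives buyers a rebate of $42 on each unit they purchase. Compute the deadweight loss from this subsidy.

Pre-subsidy: 374 - 2P = -515 + 5P gives P* = 127, x* = 120.
With the rebate, buyers effectively pay Pb = Ps − 42, where Ps is the price sellers receive.
Demand in terms of Ps becomes xd = 374 − 2(Ps − 42) = 458 - 2Ps. Setting this equal to supply: 458 - 2Ps = -515 + 5Ps, so Ps = 139.
Buyers pay Pb = 139 − 42 = 97; x' = -515 + 5·139 = 180.
The subsidy expands output by 180 − 120 = 60 past the efficient level; on those units the gap between marginal cost and willingness to pay runs from 0 up to 42.
DWL = ½ × 42 × 60 = 1260.

Deadweight loss = $1260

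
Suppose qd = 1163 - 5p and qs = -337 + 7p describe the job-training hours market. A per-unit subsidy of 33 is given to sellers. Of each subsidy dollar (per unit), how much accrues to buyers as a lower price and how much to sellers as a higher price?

Buyers gain 19.25 per unit; sellers gain 13.75 per unit

Pre-subsidy: 1163 - 5p = -337 + 7p gives p* = 125, q* = 538.
With the subsidy, sellers receive ps = pb + 33 for each unit, where pb is the price buyers pay.
Supply in terms of pb becomes qs = -337 + 7(pb + 33) = -106 + 7pb. Setting this equal to demand: 1163 - 5pb = -106 + 7pb, so pb = 105.75.
Sellers receive ps = 105.75 + 33 = 138.75; q' = 1163 − 5·105.75 = 634.25.
Buyers' price falls by p* − pb = 125 − 105.75 = 19.25; sellers' price rises by ps − p* = 138.75 − 125 = 13.75.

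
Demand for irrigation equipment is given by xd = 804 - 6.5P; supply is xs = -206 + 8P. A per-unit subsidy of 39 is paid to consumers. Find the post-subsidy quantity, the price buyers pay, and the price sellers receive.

x' = 14242/29; buyers pay 1396/29; sellers receive 2527/29

Pre-subsidy: 804 - 6.5P = -206 + 8P gives P* = 2020/29, x* = 10186/29.
With the rebate, buyers effectively pay Pb = Ps − 39, where Ps is the price sellers receive.
Demand in terms of Ps becomes xd = 804 − 6.5(Ps − 39) = 1057.5 - 6.5Ps. Setting this equal to supply: 1057.5 - 6.5Ps = -206 + 8Ps, so Ps = 2527/29.
Buyers pay Pb = 2527/29 − 39 = 1396/29; x' = -206 + 8·(2527/29) = 14242/29.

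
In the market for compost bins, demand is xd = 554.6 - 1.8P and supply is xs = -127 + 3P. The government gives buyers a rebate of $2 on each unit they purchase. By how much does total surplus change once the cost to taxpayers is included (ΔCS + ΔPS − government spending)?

Net change in total surplus = -$2.25

Pre-subsidy: 554.6 - 1.8P = -127 + 3P gives P* = 142, x* = 299.
With the rebate, buyers effectively pay Pb = Ps − 2, where Ps is the price sellers receive.
Demand in terms of Ps becomes xd = 554.6 − 1.8(Ps − 2) = 558.2 - 1.8Ps. Setting this equal to supply: 558.2 - 1.8Ps = -127 + 3Ps, so Ps = 142.75.
Buyers pay Pb = 142.75 − 2 = 140.75; x' = -127 + 3·142.75 = 301.25.
ΔCS = ½(299 + 301.25)(142 − 140.75) = 375.15625; ΔPS = ½(299 + 301.25)(142.75 − 142) = 225.09375.
Government spending = 2 × 301.25 = 602.5.
Net change = 375.15625 + 225.09375 − 602.5 = -2.25. The loss equals the DWL triangle ½·2·2.25.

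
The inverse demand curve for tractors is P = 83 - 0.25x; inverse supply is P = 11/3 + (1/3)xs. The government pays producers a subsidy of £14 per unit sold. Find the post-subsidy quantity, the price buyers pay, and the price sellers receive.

Pre-subsidy: 83 - 0.25x = 11/3 + (1/3)x gives x* = 136 and P* = 49.
With the subsidy, sellers receive Ps = Pb + 14 for each unit, where Pb is the price buyers pay.
On the curves, Pb = 83 - 0.25x and Ps = 11/3 + (1/3)x; the wedge Ps − Pb = 14 gives 11/3 + (1/3)x − (83 - 0.25x) = 14, so x' = 160.
Then Pb = 83 − 0.25·160 = 43 and Ps = 11/3 + (1/3)·160 = 57.

x' = 160; buyers pay £43; sellers receive £57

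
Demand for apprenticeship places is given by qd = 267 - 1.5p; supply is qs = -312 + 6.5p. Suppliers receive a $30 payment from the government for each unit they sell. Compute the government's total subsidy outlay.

Pre-subsidy: 267 - 1.5p = -312 + 6.5p gives p* = 72.375, q* = 158.4375.
With the subsidy, sellers receive ps = pb + 30 for each unit, where pb is the price buyers pay.
Supply in terms of pb becomes qs = -312 + 6.5(pb + 30) = -117 + 6.5pb. Setting this equal to demand: 267 - 1.5pb = -117 + 6.5pb, so pb = 48.
Sellers receive ps = 48 + 30 = 78; q' = 267 − 1.5·48 = 195.
Government outlay = subsidy × quantity = 30 × 195 = 5850.

Government cost = $5850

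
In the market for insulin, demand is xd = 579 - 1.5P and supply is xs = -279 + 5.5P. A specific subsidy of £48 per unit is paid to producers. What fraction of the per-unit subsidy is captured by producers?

Producer share = 3/14

Pre-subsidy: 579 - 1.5P = -279 + 5.5P gives P* = 858/7, x* = 2766/7.
With the subsidy, sellers receive Ps = Pb + 48 for each unit, where Pb is the price buyers pay.
Supply in terms of Pb becomes xs = -279 + 5.5(Pb + 48) = -15 + 5.5Pb. Setting this equal to demand: 579 - 1.5Pb = -15 + 5.5Pb, so Pb = 594/7.
Sellers receive Ps = 594/7 + 48 = 930/7; x' = 579 − 1.5·(594/7) = 3162/7.
Buyers' price falls by P* − Pb = 858/7 − 594/7 = 264/7; sellers' price rises by Ps − P* = 930/7 − 858/7 = 72/7.
So producers capture (72/7)/48 = 3/14 of each unit of subsidy.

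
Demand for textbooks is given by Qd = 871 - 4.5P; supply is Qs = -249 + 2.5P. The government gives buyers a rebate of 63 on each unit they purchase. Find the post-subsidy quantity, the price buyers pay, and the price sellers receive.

Q' = 252.25; buyers pay 137.5; sellers receive 200.5

Pre-subsidy: 871 - 4.5P = -249 + 2.5P gives P* = 160, Q* = 151.
With the rebate, buyers effectively pay Pb = Ps − 63, where Ps is the price sellers receive.
Demand in terms of Ps becomes Qd = 871 − 4.5(Ps − 63) = 1154.5 - 4.5Ps. Setting this equal to supply: 1154.5 - 4.5Ps = -249 + 2.5Ps, so Ps = 200.5.
Buyers pay Pb = 200.5 − 63 = 137.5; Q' = -249 + 2.5·200.5 = 252.25.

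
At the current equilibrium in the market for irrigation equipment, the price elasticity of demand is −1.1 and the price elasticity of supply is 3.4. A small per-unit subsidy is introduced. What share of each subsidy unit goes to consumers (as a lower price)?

For a small subsidy around the equilibrium, the benefit split depends on the relative slopes, which at a point are proportional to the elasticities.
Buyer share = εs/(εs + |εd|) = 3.4/(3.4 + 1.1) = 34/45; seller share = |εd|/(εs + |εd|) = 11/45.

Consumer share = 34/45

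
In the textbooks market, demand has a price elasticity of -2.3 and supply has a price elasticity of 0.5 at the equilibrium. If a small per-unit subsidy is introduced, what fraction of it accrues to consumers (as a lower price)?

Consumer share = 5/28

For a small subsidy around the equilibrium, the benefit split depends on the relative slopes, which at a point are proportional to the elasticities.
Buyer share = εs/(εs + |εd|) = 0.5/(0.5 + 2.3) = 5/28; seller share = |εd|/(εs + |εd|) = 23/28.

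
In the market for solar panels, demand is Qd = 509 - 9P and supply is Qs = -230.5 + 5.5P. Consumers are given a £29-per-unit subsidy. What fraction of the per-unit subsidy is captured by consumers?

Consumer share = 11/29

Pre-subsidy: 509 - 9P = -230.5 + 5.5P gives P* = 51, Q* = 50.
With the rebate, buyers effectively pay Pb = Ps − 29, where Ps is the price sellers receive.
Demand in terms of Ps becomes Qd = 509 − 9(Ps − 29) = 770 - 9Ps. Setting this equal to supply: 770 - 9Ps = -230.5 + 5.5Ps, so Ps = 69.
Buyers pay Pb = 69 − 29 = 40; Q' = -230.5 + 5.5·69 = 149.
Buyers' price falls by P* − Pb = 51 − 40 = 11; sellers' price rises by Ps − P* = 69 − 51 = 18.
So consumers capture 11/29 = 11/29 of each unit of subsidy.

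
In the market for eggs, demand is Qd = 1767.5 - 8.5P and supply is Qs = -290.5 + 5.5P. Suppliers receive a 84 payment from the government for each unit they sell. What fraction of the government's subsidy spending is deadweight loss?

DWL / government spending = 561/3194

Pre-subsidy: 1767.5 - 8.5P = -290.5 + 5.5P gives P* = 147, Q* = 518.
With the subsidy, sellers receive Ps = Pb + 84 for each unit, where Pb is the price buyers pay.
Supply in terms of Pb becomes Qs = -290.5 + 5.5(Pb + 84) = 171.5 + 5.5Pb. Setting this equal to demand: 1767.5 - 8.5Pb = 171.5 + 5.5Pb, so Pb = 114.
Sellers receive Ps = 114 + 84 = 198; Q' = 1767.5 − 8.5·114 = 798.5.
ΔCS = ½(518 + 798.5)(147 − 114) = 21722.25; ΔPS = ½(518 + 798.5)(198 − 147) = 33570.75.
Government spending = 84 × 798.5 = 67074.
DWL = ½ × 84 × (798.5 − 518) = 11781; fraction = 11781 / 67074 = 561/3194.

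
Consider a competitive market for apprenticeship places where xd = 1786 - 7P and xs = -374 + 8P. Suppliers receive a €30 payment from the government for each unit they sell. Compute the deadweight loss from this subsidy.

Pre-subsidy: 1786 - 7P = -374 + 8P gives P* = 144, x* = 778.
With the subsidy, sellers receive Ps = Pb + 30 for each unit, where Pb is the price buyers pay.
Supply in terms of Pb becomes xs = -374 + 8(Pb + 30) = -134 + 8Pb. Setting this equal to demand: 1786 - 7Pb = -134 + 8Pb, so Pb = 128.
Sellers receive Ps = 128 + 30 = 158; x' = 1786 − 7·128 = 890.
The subsidy expands output by 890 − 778 = 112 past the efficient level; on those units the gap between marginal cost and willingness to pay runs from 0 up to 30.
DWL = ½ × 30 × 112 = 1680.

Deadweight loss = €1680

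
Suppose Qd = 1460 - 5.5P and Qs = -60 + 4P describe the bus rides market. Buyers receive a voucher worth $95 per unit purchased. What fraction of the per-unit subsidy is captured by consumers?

Pre-subsidy: 1460 - 5.5P = -60 + 4P gives P* = 160, Q* = 580.
With the rebate, buyers effectively pay Pb = Ps − 95, where Ps is the price sellers receive.
Demand in terms of Ps becomes Qd = 1460 − 5.5(Ps − 95) = 1982.5 - 5.5Ps. Setting this equal to supply: 1982.5 - 5.5Ps = -60 + 4Ps, so Ps = 215.
Buyers pay Pb = 215 − 95 = 120; Q' = -60 + 4·215 = 800.
Buyers' price falls by P* − Pb = 160 − 120 = 40; sellers' price rises by Ps − P* = 215 − 160 = 55.
So consumers capture 40/95 = 8/19 of each unit of subsidy.

Consumer share = 8/19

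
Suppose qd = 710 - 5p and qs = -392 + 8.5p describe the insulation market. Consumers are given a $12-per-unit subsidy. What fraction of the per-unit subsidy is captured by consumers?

Pre-subsidy: 710 - 5p = -392 + 8.5p gives p* = 2204/27, q* = 8150/27.
With the rebate, buyers effectively pay pb = ps − 12, where ps is the price sellers receive.
Demand in terms of ps becomes qd = 710 − 5(ps − 12) = 770 - 5ps. Setting this equal to supply: 770 - 5ps = -392 + 8.5ps, so ps = 2324/27.
Buyers pay pb = 2324/27 − 12 = 2000/27; q' = -392 + 8.5·(2324/27) = 9170/27.
Buyers' price falls by p* − pb = 2204/27 − 2000/27 = 68/9; sellers' price rises by ps − p* = 2324/27 − 2204/27 = 40/9.
So consumers capture (68/9)/12 = 17/27 of each unit of subsidy.

Consumer share = 17/27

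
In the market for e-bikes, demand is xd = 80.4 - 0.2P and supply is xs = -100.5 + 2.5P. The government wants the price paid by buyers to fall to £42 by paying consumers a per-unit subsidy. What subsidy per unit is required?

At a buyer price of 42, quantity demanded is 80.4 − 0.2·42 = 72.
Sellers supply 72 only when they receive Ps with -100.5 + 2.5·Ps = 72, i.e. Ps = 69.
s = Ps − Pb = 69 − 42 = 27.

Required subsidy s = £27 per unit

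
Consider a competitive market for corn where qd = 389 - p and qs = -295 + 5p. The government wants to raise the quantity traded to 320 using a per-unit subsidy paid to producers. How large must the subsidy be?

Required subsidy s = 54 per unit

At q = 320, invert demand for the buyer price: pb = (389 − 320)/1 = 69; invert supply for the seller price: ps = (320 − (-295))/5 = 123.
The subsidy must fill the gap: s = ps − pb = 123 − 69 = 54.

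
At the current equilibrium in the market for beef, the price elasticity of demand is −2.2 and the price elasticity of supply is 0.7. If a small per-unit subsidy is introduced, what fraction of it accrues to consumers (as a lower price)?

Consumer share = 7/29

For a small subsidy around the equilibrium, the benefit split depends on the relative slopes, which at a point are proportional to the elasticities.
Buyer share = εs/(εs + |εd|) = 0.7/(0.7 + 2.2) = 7/29; seller share = |εd|/(εs + |εd|) = 22/29.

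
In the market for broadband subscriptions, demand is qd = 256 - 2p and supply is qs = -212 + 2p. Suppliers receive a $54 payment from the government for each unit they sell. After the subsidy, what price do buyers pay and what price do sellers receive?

Buyers pay $90; sellers receive $144

Pre-subsidy: 256 - 2p = -212 + 2p gives p* = 117, q* = 22.
With the subsidy, sellers receive ps = pb + 54 for each unit, where pb is the price buyers pay.
Supply in terms of pb becomes qs = -212 + 2(pb + 54) = -104 + 2pb. Setting this equal to demand: 256 - 2pb = -104 + 2pb, so pb = 90.
Sellers receive ps = 90 + 54 = 144; q' = 256 − 2·90 = 76.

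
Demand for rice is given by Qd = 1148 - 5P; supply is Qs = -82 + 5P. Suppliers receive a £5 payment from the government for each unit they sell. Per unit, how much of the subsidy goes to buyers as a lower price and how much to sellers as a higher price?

Pre-subsidy: 1148 - 5P = -82 + 5P gives P* = 123, Q* = 533.
With the subsidy, sellers receive Ps = Pb + 5 for each unit, where Pb is the price buyers pay.
Supply in terms of Pb becomes Qs = -82 + 5(Pb + 5) = -57 + 5Pb. Setting this equal to demand: 1148 - 5Pb = -57 + 5Pb, so Pb = 120.5.
Sellers receive Ps = 120.5 + 5 = 125.5; Q' = 1148 − 5·120.5 = 545.5.
Buyers' price falls by P* − Pb = 123 − 120.5 = 2.5; sellers' price rises by Ps − P* = 125.5 − 123 = 2.5.

Buyers gain £2.5 per unit; sellers gain £2.5 per unit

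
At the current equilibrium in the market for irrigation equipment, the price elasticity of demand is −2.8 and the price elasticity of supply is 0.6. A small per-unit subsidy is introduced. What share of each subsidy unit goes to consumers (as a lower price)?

For a small subsidy around the equilibrium, the benefit split depends on the relative slopes, which at a point are proportional to the elasticities.
Buyer share = εs/(εs + |εd|) = 0.6/(0.6 + 2.8) = 3/17; seller share = |εd|/(εs + |εd|) = 14/17.

Consumer share = 3/17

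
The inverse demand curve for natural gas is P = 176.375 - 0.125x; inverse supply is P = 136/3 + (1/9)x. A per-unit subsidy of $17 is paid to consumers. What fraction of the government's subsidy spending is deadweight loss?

Pre-subsidy: 176.375 - 0.125x = 136/3 + (1/9)x gives x* = 555 and P* = 107.
With the rebate, buyers effectively pay Pb = Ps − 17, where Ps is the price sellers receive.
On the curves, Pb = 176.375 - 0.125x and Ps = 136/3 + (1/9)x; the wedge Ps − Pb = 17 gives 136/3 + (1/9)x − (176.375 - 0.125x) = 17, so x' = 627.
Then Pb = 176.375 − 0.125·627 = 98 and Ps = 136/3 + (1/9)·627 = 115.
ΔCS = ½(555 + 627)(107 − 98) = 5319; ΔPS = ½(555 + 627)(115 − 107) = 4728.
Government spending = 17 × 627 = 10659.
DWL = ½ × 17 × (627 − 555) = 612; fraction = 612 / 10659 = 12/209.

DWL / government spending = 12/209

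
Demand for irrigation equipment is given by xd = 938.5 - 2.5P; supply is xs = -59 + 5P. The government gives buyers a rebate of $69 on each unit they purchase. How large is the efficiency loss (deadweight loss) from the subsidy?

Pre-subsidy: 938.5 - 2.5P = -59 + 5P gives P* = 133, x* = 606.
With the rebate, buyers effectively pay Pb = Ps − 69, where Ps is the price sellers receive.
Demand in terms of Ps becomes xd = 938.5 − 2.5(Ps − 69) = 1111 - 2.5Ps. Setting this equal to supply: 1111 - 2.5Ps = -59 + 5Ps, so Ps = 156.
Buyers pay Pb = 156 − 69 = 87; x' = -59 + 5·156 = 721.
The subsidy expands output by 721 − 606 = 115 past the efficient level; on those units the gap between marginal cost and willingness to pay runs from 0 up to 69.
DWL = ½ × 69 × 115 = 3967.5.

Deadweight loss = $3967.5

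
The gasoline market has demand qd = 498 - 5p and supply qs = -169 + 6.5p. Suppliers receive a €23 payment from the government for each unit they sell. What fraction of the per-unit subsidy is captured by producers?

Producer share = 10/23

Pre-subsidy: 498 - 5p = -169 + 6.5p gives p* = 58, q* = 208.
With the subsidy, sellers receive ps = pb + 23 for each unit, where pb is the price buyers pay.
Supply in terms of pb becomes qs = -169 + 6.5(pb + 23) = -19.5 + 6.5pb. Setting this equal to demand: 498 - 5pb = -19.5 + 6.5pb, so pb = 45.
Sellers receive ps = 45 + 23 = 68; q' = 498 − 5·45 = 273.
Buyers' price falls by p* − pb = 58 − 45 = 13; sellers' price rises by ps − p* = 68 − 58 = 10.
So producers capture 10/23 = 10/23 of each unit of subsidy.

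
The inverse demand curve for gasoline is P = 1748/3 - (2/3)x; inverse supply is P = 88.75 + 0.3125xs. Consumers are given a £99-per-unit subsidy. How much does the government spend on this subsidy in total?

Government cost = 2817540/47

Pre-subsidy: 1748/3 - (2/3)x = 88.75 + 0.3125x gives x* = 23708/47 and P* = 11580/47.
With the rebate, buyers effectively pay Pb = Ps − 99, where Ps is the price sellers receive.
On the curves, Pb = 1748/3 - (2/3)x and Ps = 88.75 + 0.3125x; the wedge Ps − Pb = 99 gives 88.75 + 0.3125x − (1748/3 - (2/3)x) = 99, so x' = 28460/47.
Then Pb = 1748/3 − (2/3)·(28460/47) = 8412/47 and Ps = 88.75 + 0.3125·(28460/47) = 13065/47.
Government outlay = subsidy × quantity = 99 × 28460/47 = 2817540/47.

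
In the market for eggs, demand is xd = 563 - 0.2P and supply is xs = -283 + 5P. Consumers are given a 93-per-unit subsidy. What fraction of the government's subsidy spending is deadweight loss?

DWL / government spending = 465/28514

Pre-subsidy: 563 - 0.2P = -283 + 5P gives P* = 2115/13, x* = 6896/13.
With the rebate, buyers effectively pay Pb = Ps − 93, where Ps is the price sellers receive.
Demand in terms of Ps becomes xd = 563 − 0.2(Ps − 93) = 581.6 - 0.2Ps. Setting this equal to supply: 581.6 - 0.2Ps = -283 + 5Ps, so Ps = 4323/26.
Buyers pay Pb = 4323/26 − 93 = 1905/26; x' = -283 + 5·(4323/26) = 14257/26.
ΔCS = ½(6896/13 + 14257/26)(2115/13 − 1905/26) = 65213925/1352; ΔPS = ½(6896/13 + 14257/26)(4323/26 − 2115/13) = 2608557/1352.
Government spending = 93 × 14257/26 = 1325901/26.
DWL = ½ × 93 × (14257/26 − 6896/13) = 43245/52; fraction = (43245/52) / (1325901/26) = 465/28514.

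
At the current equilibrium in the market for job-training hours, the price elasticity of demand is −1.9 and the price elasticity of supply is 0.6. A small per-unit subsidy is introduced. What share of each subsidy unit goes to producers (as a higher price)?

For a small subsidy around the equilibrium, the benefit split depends on the relative slopes, which at a point are proportional to the elasticities.
Buyer share = εs/(εs + |εd|) = 0.6/(0.6 + 1.9) = 0.24; seller share = |εd|/(εs + |εd|) = 0.76.
So producers capture 0.76 of the subsidy.

Producer share = 0.76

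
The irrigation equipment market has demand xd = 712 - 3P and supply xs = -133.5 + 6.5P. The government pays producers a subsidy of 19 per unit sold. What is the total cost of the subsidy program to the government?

Pre-subsidy: 712 - 3P = -133.5 + 6.5P gives P* = 89, x* = 445.
With the subsidy, sellers receive Ps = Pb + 19 for each unit, where Pb is the price buyers pay.
Supply in terms of Pb becomes xs = -133.5 + 6.5(Pb + 19) = -10 + 6.5Pb. Setting this equal to demand: 712 - 3Pb = -10 + 6.5Pb, so Pb = 76.
Sellers receive Ps = 76 + 19 = 95; x' = 712 − 3·76 = 484.
Government outlay = subsidy × quantity = 19 × 484 = 9196.

Government cost = 9196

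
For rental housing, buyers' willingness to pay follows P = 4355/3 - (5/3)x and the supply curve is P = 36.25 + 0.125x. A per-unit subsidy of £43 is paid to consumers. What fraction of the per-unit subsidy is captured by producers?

Producer share = 3/43

Pre-subsidy: 4355/3 - (5/3)x = 36.25 + 0.125x gives x* = 790 and P* = 135.
With the rebate, buyers effectively pay Pb = Ps − 43, where Ps is the price sellers receive.
On the curves, Pb = 4355/3 - (5/3)x and Ps = 36.25 + 0.125x; the wedge Ps − Pb = 43 gives 36.25 + 0.125x − (4355/3 - (5/3)x) = 43, so x' = 814.
Then Pb = 4355/3 − (5/3)·814 = 95 and Ps = 36.25 + 0.125·814 = 138.
Buyers' price falls by P* − Pb = 135 − 95 = 40; sellers' price rises by Ps − P* = 138 − 135 = 3.
So producers capture 3/43 = 3/43 of each unit of subsidy.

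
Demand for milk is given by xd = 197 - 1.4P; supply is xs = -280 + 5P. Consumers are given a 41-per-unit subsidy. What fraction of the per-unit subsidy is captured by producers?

Producer share = 0.21875

Pre-subsidy: 197 - 1.4P = -280 + 5P gives P* = 74.53125, x* = 92.65625.
With the rebate, buyers effectively pay Pb = Ps − 41, where Ps is the price sellers receive.
Demand in terms of Ps becomes xd = 197 − 1.4(Ps − 41) = 254.4 - 1.4Ps. Setting this equal to supply: 254.4 - 1.4Ps = -280 + 5Ps, so Ps = 83.5.
Buyers pay Pb = 83.5 − 41 = 42.5; x' = -280 + 5·83.5 = 137.5.
Buyers' price falls by P* − Pb = 74.53125 − 42.5 = 32.03125; sellers' price rises by Ps − P* = 83.5 − 74.53125 = 8.96875.
So producers capture 8.96875/41 = 0.21875 of each unit of subsidy.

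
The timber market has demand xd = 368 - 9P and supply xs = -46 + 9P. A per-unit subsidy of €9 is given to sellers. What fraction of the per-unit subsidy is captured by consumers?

Consumer share = 0.5

Pre-subsidy: 368 - 9P = -46 + 9P gives P* = 23, x* = 161.
With the subsidy, sellers receive Ps = Pb + 9 for each unit, where Pb is the price buyers pay.
Supply in terms of Pb becomes xs = -46 + 9(Pb + 9) = 35 + 9Pb. Setting this equal to demand: 368 - 9Pb = 35 + 9Pb, so Pb = 18.5.
Sellers receive Ps = 18.5 + 9 = 27.5; x' = 368 − 9·18.5 = 201.5.
Buyers' price falls by P* − Pb = 23 − 18.5 = 4.5; sellers' price rises by Ps − P* = 27.5 − 23 = 4.5.
So consumers capture 4.5/9 = 0.5 of each unit of subsidy.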